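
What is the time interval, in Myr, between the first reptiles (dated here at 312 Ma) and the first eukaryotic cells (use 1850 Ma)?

1850 − 312 = 1538 million years.

1538 million years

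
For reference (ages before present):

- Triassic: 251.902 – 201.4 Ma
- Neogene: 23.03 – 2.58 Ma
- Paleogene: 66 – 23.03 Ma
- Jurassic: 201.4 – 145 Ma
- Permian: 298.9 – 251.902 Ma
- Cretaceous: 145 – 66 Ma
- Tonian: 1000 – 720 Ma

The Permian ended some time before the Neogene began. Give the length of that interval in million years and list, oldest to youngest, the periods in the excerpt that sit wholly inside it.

228.872 million years; Triassic, Jurassic, Cretaceous, Paleogene

End of Permian = 251.902 Ma; start of Neogene = 23.03 Ma.
Gap = 251.902 − 23.03 = 228.872 Myr.
Periods wholly inside 251.902–23.03 Ma: Triassic (251.902–201.4), Jurassic (201.4–145), Cretaceous (145–66), Paleogene (66–23.03).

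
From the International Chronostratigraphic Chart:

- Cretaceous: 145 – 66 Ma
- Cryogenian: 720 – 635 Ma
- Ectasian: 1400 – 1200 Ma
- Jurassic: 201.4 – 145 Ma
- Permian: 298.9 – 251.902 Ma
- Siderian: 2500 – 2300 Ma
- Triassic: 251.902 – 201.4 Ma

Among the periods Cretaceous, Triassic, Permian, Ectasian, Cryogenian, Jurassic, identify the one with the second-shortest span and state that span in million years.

Durations: Cretaceous 79; Triassic 50.502; Permian 46.998; Ectasian 200; Cryogenian 85; Jurassic 56.4 Myr.
Sorted shortest-first: Permian (46.998), Triassic (50.502), Jurassic (56.4), Cretaceous (79), Cryogenian (85), Ectasian (200).
The second shortest is Triassic at 50.502 Myr.

Triassic, 50.502 million years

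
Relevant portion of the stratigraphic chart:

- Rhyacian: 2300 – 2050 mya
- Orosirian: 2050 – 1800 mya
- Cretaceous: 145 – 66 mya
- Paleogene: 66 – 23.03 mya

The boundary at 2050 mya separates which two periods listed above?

The Rhyacian ends at 2050 mya and the Orosirian begins at 2050 mya, so they share that boundary.

Rhyacian and Orosirian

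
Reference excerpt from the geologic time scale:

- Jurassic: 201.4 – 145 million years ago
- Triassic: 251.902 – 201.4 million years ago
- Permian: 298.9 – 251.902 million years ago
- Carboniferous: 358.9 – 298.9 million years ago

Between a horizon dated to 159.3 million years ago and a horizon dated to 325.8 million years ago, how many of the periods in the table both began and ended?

325.8 Ma sits inside the Carboniferous (358.9–298.9) and 159.3 Ma inside the Jurassic (201.4–145); neither of those is wholly between the two dates.
The listed periods lying completely between them are Permian, Triassic — 2 in all.

2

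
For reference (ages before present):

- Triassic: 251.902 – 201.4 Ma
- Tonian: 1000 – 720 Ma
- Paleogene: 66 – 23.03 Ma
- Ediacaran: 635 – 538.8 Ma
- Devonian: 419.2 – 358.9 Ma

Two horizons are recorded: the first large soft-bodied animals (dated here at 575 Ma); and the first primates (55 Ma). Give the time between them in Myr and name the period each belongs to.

520 million years apart; the first in the Ediacaran, the second in the Paleogene

Elapsed time: 575 − 55 = 520 Myr.
575 Ma lies within 635–538.8 Ma: Ediacaran.
55 Ma lies within 66–23.03 Ma: Paleogene.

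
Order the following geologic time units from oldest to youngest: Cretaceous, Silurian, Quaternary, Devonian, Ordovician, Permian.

Ordovician, Silurian, Devonian, Permian, Cretaceous, Quaternary

Era membership (oldest first within each) — Paleozoic: Ordovician, Silurian, Devonian, Permian; Mesozoic: Cretaceous; Cenozoic: Quaternary. Paleozoic precedes Mesozoic, which precedes Cenozoic. Concatenating the groups in that era order gives oldest to youngest directly.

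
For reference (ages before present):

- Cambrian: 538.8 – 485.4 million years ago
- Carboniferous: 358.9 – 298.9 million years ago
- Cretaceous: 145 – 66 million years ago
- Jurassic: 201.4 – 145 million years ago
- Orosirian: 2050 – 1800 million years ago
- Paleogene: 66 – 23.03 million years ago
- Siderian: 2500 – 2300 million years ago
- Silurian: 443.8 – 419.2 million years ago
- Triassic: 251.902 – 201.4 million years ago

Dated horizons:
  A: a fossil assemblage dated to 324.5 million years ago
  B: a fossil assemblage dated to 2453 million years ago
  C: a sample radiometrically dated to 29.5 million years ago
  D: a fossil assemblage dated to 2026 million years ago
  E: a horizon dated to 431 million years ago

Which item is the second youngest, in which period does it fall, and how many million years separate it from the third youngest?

A, in the Carboniferous; 106.5 million years to E

Smaller Ma means younger, so youngest first: C 29.5 < A 324.5 < E 431 < D 2026 < B 2453.
Counting 2 along gives A (324.5 Ma); the excerpt puts that inside the Carboniferous, 358.9–298.9 Ma.
Next in line is E (431 Ma), and 431 − 324.5 = 106.5 Myr.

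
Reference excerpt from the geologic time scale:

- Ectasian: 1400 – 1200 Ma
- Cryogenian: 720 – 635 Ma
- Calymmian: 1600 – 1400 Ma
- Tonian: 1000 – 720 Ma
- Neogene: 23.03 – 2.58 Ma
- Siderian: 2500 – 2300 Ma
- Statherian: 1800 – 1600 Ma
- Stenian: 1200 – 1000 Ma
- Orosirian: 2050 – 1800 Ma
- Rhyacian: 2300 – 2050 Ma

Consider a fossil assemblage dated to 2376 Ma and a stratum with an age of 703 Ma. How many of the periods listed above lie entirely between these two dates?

2376 Ma sits inside the Siderian (2500–2300) and 703 Ma inside the Cryogenian (720–635); neither of those is wholly between the two dates.
The listed periods lying completely between them are Rhyacian, Orosirian, Statherian, Calymmian, Ectasian, Stenian, Tonian — 7 in all.

7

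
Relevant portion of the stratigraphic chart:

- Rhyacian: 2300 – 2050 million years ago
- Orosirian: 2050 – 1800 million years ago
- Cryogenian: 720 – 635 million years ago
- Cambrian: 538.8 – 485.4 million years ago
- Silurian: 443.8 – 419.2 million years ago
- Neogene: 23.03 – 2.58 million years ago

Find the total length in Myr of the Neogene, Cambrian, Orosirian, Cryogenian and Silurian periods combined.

Duration is start − end for each: (23.03 − 2.58) + (538.8 − 485.4) + (2050 − 1800) + (720 − 635) + (443.8 − 419.2).
That is 20.45 + 53.4 + 250 + 85 + 24.6, which totals 433.45 million years.

433.45 million years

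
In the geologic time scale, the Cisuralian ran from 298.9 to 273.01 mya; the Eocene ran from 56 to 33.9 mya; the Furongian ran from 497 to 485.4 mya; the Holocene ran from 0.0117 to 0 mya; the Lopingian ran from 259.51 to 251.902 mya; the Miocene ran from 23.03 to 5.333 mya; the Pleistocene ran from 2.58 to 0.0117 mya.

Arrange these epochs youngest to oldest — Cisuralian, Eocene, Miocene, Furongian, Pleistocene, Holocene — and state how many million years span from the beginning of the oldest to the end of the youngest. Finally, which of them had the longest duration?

Start ages (Ma): Furongian 497, Cisuralian 298.9, Eocene 56, Miocene 23.03, Pleistocene 2.58, Holocene 0.0117.
Ordered youngest to oldest: Holocene, Pleistocene, Miocene, Eocene, Cisuralian, Furongian.
Span = 497 − 0 = 497 Myr.
Durations: Eocene 22.1, Furongian 11.6, Holocene 0.0117, Cisuralian 25.89, Miocene 17.697, Pleistocene 2.5683 → longest is Cisuralian (25.89 Myr).

Holocene → Pleistocene → Miocene → Eocene → Cisuralian → Furongian; total span 497 Myr; longest is Cisuralian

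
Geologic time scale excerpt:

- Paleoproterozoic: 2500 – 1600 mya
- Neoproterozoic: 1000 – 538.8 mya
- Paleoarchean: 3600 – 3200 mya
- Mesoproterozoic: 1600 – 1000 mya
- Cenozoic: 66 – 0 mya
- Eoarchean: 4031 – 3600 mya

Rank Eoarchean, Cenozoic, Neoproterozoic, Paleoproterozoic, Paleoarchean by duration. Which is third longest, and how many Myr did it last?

Start − end for each: Eoarchean 4031 − 3600 = 431; Cenozoic 66 − 0 = 66; Neoproterozoic 1000 − 538.8 = 461.2; Paleoproterozoic 2500 − 1600 = 900; Paleoarchean 3600 − 3200 = 400.
Ranking these from longest: Paleoproterozoic > Neoproterozoic > Eoarchean > Paleoarchean > Cenozoic.
Position 3 in that ranking is Eoarchean, which lasted 431 Myr.

Eoarchean, 431 million years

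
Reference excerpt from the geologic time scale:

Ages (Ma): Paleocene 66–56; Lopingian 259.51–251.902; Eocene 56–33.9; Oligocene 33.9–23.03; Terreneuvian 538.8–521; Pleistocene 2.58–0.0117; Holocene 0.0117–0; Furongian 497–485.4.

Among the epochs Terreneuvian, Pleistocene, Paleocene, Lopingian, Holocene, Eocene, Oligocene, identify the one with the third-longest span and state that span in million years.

Oligocene, 10.87 million years

Start − end for each: Terreneuvian 538.8 − 521 = 17.8; Pleistocene 2.58 − 0.0117 = 2.5683; Paleocene 66 − 56 = 10; Lopingian 259.51 − 251.902 = 7.608; Holocene 0.0117 − 0 = 0.0117; Eocene 56 − 33.9 = 22.1; Oligocene 33.9 − 23.03 = 10.87.
Ranking these from longest: Eocene > Terreneuvian > Oligocene > Paleocene > Lopingian > Pleistocene > Holocene.
Position 3 in that ranking is Oligocene, which lasted 10.87 Myr.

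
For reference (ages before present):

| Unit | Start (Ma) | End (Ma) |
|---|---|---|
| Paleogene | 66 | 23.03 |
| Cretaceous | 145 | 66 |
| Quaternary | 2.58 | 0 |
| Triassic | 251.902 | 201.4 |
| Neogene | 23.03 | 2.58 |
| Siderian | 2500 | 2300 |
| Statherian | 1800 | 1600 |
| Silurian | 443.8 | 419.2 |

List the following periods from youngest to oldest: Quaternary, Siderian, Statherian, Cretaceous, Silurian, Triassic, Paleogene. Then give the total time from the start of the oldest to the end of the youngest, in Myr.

Quaternary, Paleogene, Cretaceous, Triassic, Silurian, Statherian, Siderian; total span 2500 Myr

From the excerpt: Quaternary 2.58–0; Siderian 2500–2300; Statherian 1800–1600; Cretaceous 145–66; Silurian 443.8–419.2; Triassic 251.902–201.4; Paleogene 66–23.03 (Ma).
Larger Ma is earlier, so the oldest is Siderian and the youngest is Quaternary; youngest to oldest: Quaternary, Paleogene, Cretaceous, Triassic, Silurian, Statherian, Siderian.
Oldest start 2500 minus youngest end 0 gives 2500 Myr overall.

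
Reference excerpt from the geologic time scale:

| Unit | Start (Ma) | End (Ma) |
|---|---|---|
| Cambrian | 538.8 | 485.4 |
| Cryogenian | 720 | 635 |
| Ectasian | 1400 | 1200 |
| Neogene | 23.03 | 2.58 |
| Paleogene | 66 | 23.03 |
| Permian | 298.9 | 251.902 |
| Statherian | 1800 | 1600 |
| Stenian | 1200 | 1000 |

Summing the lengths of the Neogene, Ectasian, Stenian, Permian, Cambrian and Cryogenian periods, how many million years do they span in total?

Duration is start − end for each: (23.03 − 2.58) + (1400 − 1200) + (1200 − 1000) + (298.9 − 251.902) + (538.8 − 485.4) + (720 − 635).
That is 20.45 + 200 + 200 + 46.998 + 53.4 + 85, which totals 605.848 million years.

605.848 million years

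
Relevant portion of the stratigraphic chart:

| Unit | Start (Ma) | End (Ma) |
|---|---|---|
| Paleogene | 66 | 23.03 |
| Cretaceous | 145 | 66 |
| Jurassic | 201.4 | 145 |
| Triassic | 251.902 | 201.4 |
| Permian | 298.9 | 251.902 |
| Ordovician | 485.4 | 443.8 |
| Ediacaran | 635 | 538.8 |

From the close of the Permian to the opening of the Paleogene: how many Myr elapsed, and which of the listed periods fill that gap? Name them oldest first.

End of Permian = 251.902 Ma; start of Paleogene = 66 Ma.
Gap = 251.902 − 66 = 185.902 Myr.
Periods wholly inside 251.902–66 Ma: Triassic (251.902–201.4), Jurassic (201.4–145), Cretaceous (145–66).

185.902 million years; Triassic, Jurassic, Cretaceous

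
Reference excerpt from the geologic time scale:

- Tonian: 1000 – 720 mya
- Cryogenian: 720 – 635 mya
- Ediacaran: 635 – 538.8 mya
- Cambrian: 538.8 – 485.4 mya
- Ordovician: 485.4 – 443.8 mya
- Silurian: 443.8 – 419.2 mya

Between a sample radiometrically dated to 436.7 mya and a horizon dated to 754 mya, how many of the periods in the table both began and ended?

4

754 Ma sits inside the Tonian (1000–720) and 436.7 Ma inside the Silurian (443.8–419.2); neither of those is wholly between the two dates.
The listed periods lying completely between them are Cryogenian, Ediacaran, Cambrian, Ordovician — 4 in all.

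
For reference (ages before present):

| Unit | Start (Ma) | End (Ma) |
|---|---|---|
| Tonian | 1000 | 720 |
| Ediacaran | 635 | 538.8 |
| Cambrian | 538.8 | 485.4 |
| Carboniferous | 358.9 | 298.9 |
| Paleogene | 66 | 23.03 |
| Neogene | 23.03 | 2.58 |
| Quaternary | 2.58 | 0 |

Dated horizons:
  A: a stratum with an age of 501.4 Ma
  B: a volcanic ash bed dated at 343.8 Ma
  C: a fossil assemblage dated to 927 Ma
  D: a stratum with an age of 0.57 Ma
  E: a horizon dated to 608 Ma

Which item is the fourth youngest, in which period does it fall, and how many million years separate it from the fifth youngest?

E, in the Ediacaran; 319 million years to C

Smaller Ma means younger, so youngest first: D 0.57 < B 343.8 < A 501.4 < E 608 < C 927.
Counting 4 along gives E (608 Ma); the excerpt puts that inside the Ediacaran, 635–538.8 Ma.
Next in line is C (927 Ma), and 927 − 608 = 319 Myr.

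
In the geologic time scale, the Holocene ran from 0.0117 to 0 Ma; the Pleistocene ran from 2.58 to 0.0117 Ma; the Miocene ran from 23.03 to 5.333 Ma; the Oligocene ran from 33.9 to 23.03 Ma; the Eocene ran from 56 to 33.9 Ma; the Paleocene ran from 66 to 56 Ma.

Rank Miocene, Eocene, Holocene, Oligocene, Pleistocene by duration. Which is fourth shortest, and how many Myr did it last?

Miocene, 17.697 million years

Start − end for each: Miocene 23.03 − 5.333 = 17.697; Eocene 56 − 33.9 = 22.1; Holocene 0.0117 − 0 = 0.0117; Oligocene 33.9 − 23.03 = 10.87; Pleistocene 2.58 − 0.0117 = 2.5683.
Ranking these from shortest: Holocene < Pleistocene < Oligocene < Miocene < Eocene.
Position 4 in that ranking is Miocene, which lasted 17.697 Myr.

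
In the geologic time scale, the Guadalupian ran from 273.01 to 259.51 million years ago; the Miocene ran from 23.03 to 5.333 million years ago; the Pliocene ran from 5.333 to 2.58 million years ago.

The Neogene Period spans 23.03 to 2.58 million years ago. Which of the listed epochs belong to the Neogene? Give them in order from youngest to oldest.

Epochs with both bounds inside 23.03–2.58 Ma: Pliocene (5.333–2.58), Miocene (23.03–5.333).

Pliocene, Miocene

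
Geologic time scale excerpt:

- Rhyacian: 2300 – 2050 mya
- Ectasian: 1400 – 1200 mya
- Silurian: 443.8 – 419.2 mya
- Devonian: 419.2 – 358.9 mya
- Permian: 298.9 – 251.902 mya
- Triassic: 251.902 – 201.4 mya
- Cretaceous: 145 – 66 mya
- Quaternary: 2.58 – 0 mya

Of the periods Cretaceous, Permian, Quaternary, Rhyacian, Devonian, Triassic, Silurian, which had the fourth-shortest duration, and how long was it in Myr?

Triassic, 50.502 million years

Durations: Cretaceous 79; Permian 46.998; Quaternary 2.58; Rhyacian 250; Devonian 60.3; Triassic 50.502; Silurian 24.6 Myr.
Sorted shortest-first: Quaternary (2.58), Silurian (24.6), Permian (46.998), Triassic (50.502), Devonian (60.3), Cretaceous (79), Rhyacian (250).
The fourth shortest is Triassic at 50.502 Myr.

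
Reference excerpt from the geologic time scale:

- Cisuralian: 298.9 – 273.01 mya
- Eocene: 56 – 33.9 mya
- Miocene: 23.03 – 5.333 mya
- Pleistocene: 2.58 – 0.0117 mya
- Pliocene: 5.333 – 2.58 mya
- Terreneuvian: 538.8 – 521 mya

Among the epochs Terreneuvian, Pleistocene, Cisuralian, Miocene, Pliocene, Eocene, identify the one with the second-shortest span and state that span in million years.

Durations: Terreneuvian 17.8; Pleistocene 2.5683; Cisuralian 25.89; Miocene 17.697; Pliocene 2.753; Eocene 22.1 Myr.
Sorted shortest-first: Pleistocene (2.5683), Pliocene (2.753), Miocene (17.697), Terreneuvian (17.8), Eocene (22.1), Cisuralian (25.89).
The second shortest is Pliocene at 2.753 Myr.

Pliocene, 2.753 million years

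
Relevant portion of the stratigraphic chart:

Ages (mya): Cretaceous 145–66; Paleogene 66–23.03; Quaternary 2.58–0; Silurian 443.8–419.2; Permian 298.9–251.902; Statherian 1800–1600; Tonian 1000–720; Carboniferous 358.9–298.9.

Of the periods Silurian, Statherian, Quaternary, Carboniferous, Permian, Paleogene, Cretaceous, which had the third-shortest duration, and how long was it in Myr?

Start − end for each: Silurian 443.8 − 419.2 = 24.6; Statherian 1800 − 1600 = 200; Quaternary 2.58 − 0 = 2.58; Carboniferous 358.9 − 298.9 = 60; Permian 298.9 − 251.902 = 46.998; Paleogene 66 − 23.03 = 42.97; Cretaceous 145 − 66 = 79.
Ranking these from shortest: Quaternary < Silurian < Paleogene < Permian < Carboniferous < Cretaceous < Statherian.
Position 3 in that ranking is Paleogene, which lasted 42.97 Myr.

Paleogene, 42.97 million years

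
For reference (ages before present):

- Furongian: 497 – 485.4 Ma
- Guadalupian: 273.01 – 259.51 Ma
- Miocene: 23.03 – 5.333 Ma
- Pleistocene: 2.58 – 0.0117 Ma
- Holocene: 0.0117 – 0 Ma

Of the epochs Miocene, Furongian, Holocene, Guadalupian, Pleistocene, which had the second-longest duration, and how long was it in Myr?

Guadalupian, 13.5 million years

Durations: Miocene 17.697; Furongian 11.6; Holocene 0.0117; Guadalupian 13.5; Pleistocene 2.5683 Myr.
Sorted longest-first: Miocene (17.697), Guadalupian (13.5), Furongian (11.6), Pleistocene (2.5683), Holocene (0.0117).
The second longest is Guadalupian at 13.5 Myr.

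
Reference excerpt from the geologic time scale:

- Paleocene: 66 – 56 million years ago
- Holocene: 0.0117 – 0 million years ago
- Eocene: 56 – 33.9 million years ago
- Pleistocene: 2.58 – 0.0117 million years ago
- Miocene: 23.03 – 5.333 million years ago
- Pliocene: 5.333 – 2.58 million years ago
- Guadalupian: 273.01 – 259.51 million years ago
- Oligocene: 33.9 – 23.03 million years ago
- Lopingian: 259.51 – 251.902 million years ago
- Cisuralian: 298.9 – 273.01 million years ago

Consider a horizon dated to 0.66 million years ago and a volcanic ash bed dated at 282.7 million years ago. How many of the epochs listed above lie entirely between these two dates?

The older date is 282.7 Ma and the younger is 0.66 Ma.
Epochs with start < 282.7 and end > 0.66 Ma: Guadalupian (273.01–259.51), Lopingian (259.51–251.902), Paleocene (66–56), Eocene (56–33.9), Oligocene (33.9–23.03), Miocene (23.03–5.333), Pliocene (5.333–2.58).
That is 7 complete epochs.

7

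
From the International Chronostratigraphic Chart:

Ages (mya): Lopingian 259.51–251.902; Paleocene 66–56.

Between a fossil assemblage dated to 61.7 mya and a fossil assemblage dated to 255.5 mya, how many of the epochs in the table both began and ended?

The older date is 255.5 Ma and the younger is 61.7 Ma.
No epoch both begins after 255.5 Ma and ends before 61.7 Ma, so the count is 0.

0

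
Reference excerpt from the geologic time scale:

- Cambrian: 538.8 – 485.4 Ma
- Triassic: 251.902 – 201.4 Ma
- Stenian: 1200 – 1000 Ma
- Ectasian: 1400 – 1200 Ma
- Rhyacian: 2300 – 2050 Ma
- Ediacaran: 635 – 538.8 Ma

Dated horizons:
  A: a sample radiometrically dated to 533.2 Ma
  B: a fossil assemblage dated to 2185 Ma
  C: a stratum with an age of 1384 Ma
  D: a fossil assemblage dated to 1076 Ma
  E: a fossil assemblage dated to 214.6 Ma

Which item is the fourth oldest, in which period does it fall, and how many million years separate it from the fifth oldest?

A, in the Cambrian; 318.6 million years to E

Sorted oldest-first by Ma: B (2185), C (1384), D (1076), A (533.2), E (214.6).
The fourth oldest is A at 533.2 Ma, which lies in 538.8–485.4 Ma: the Cambrian.
The fifth oldest is E at 214.6 Ma; separation = |533.2 − 214.6| = 318.6 Myr.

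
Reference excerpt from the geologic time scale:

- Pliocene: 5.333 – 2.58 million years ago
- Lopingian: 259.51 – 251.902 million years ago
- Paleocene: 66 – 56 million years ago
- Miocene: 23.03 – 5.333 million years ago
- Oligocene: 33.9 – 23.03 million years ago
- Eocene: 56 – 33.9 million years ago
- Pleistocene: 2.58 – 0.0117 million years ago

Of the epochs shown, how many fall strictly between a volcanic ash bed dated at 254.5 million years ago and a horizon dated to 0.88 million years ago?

The older date is 254.5 Ma and the younger is 0.88 Ma.
Epochs with start < 254.5 and end > 0.88 Ma: Paleocene (66–56), Eocene (56–33.9), Oligocene (33.9–23.03), Miocene (23.03–5.333), Pliocene (5.333–2.58).
That is 5 complete epochs.

5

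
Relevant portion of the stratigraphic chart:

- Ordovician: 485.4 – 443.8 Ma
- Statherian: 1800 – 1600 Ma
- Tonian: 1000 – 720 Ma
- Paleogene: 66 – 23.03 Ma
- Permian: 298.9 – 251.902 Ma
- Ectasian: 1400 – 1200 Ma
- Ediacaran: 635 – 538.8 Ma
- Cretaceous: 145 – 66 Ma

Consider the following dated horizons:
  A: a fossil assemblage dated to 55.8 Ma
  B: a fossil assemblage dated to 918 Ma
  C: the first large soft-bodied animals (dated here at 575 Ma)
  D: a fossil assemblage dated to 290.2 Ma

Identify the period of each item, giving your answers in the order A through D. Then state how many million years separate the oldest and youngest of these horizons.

A — Paleogene; B — Tonian; C — Ediacaran; D — Permian; span 862.2 million years

A: 55.8 Ma lies in 66–23.03 Ma, so Paleogene.
B: 918 Ma lies in 1000–720 Ma, so Tonian.
C: 575 Ma lies in 635–538.8 Ma, so Ediacaran.
D: 290.2 Ma lies in 298.9–251.902 Ma, so Permian.
Oldest = 918 Ma, youngest = 55.8 Ma → span 862.2 Myr.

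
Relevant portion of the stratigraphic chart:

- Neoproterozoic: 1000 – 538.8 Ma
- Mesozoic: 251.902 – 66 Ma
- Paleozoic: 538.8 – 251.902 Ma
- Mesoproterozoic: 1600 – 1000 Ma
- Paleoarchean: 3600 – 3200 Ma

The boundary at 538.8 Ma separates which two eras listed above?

Neoproterozoic and Paleozoic

The Neoproterozoic ends at 538.8 Ma and the Paleozoic begins at 538.8 Ma, so they share that boundary.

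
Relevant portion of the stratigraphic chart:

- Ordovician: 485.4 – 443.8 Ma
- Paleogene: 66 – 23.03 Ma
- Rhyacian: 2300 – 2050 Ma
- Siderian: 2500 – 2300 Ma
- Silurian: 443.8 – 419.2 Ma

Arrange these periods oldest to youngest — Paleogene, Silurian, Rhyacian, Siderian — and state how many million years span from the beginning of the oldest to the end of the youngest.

Start ages (Ma): Siderian 2500, Rhyacian 2300, Silurian 443.8, Paleogene 66.
Ordered oldest to youngest: Siderian, Rhyacian, Silurian, Paleogene.
Span = 2500 − 23.03 = 2476.97 Myr.

Siderian → Rhyacian → Silurian → Paleogene; total span 2476.97 Myr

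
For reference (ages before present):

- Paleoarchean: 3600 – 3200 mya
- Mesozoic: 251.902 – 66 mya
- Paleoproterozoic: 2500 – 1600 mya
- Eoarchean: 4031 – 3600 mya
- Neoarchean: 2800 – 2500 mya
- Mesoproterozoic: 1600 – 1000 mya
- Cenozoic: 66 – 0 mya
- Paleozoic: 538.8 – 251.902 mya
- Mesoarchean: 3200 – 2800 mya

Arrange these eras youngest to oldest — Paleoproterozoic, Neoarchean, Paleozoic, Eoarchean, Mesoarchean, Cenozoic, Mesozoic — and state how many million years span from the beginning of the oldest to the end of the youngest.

Start ages (Ma): Eoarchean 4031, Mesoarchean 3200, Neoarchean 2800, Paleoproterozoic 2500, Paleozoic 538.8, Mesozoic 251.902, Cenozoic 66.
Ordered youngest to oldest: Cenozoic, Mesozoic, Paleozoic, Paleoproterozoic, Neoarchean, Mesoarchean, Eoarchean.
Span = 4031 − 0 = 4031 Myr.

Cenozoic, Mesozoic, Paleozoic, Paleoproterozoic, Neoarchean, Mesoarchean, Eoarchean; total span 4031 Myr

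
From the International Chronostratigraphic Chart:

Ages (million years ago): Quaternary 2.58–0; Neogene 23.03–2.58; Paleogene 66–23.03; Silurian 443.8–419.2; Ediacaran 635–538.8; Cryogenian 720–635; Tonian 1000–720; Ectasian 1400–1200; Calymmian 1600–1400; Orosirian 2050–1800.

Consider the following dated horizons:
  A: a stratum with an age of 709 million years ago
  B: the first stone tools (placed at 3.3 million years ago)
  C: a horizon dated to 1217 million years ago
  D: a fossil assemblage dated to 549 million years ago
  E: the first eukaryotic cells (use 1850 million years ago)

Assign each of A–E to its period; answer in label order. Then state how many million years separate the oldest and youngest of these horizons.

A — Cryogenian; B — Neogene; C — Ectasian; D — Ediacaran; E — Orosirian; span 1846.7 million years

A: 709 Ma lies in 720–635 Ma, so Cryogenian.
B: 3.3 Ma lies in 23.03–2.58 Ma, so Neogene.
C: 1217 Ma lies in 1400–1200 Ma, so Ectasian.
D: 549 Ma lies in 635–538.8 Ma, so Ediacaran.
E: 1850 Ma lies in 2050–1800 Ma, so Orosirian.
Oldest = 1850 Ma, youngest = 3.3 Ma → span 1846.7 Myr.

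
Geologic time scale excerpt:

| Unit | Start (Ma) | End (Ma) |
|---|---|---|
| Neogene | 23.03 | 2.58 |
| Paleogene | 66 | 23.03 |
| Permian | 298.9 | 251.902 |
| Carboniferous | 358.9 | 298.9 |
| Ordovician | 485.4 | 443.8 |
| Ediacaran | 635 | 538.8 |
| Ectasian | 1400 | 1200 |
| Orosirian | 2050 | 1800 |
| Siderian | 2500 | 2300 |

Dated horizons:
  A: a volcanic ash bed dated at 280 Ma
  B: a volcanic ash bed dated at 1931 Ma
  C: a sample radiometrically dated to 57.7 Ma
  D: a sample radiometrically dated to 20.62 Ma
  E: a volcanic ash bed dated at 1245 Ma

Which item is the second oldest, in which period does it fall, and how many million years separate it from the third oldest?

E, in the Ectasian; 965 million years to A

Sorted oldest-first by Ma: B (1931), E (1245), A (280), C (57.7), D (20.62).
The second oldest is E at 1245 Ma, which lies in 1400–1200 Ma: the Ectasian.
The third oldest is A at 280 Ma; separation = |1245 − 280| = 965 Myr.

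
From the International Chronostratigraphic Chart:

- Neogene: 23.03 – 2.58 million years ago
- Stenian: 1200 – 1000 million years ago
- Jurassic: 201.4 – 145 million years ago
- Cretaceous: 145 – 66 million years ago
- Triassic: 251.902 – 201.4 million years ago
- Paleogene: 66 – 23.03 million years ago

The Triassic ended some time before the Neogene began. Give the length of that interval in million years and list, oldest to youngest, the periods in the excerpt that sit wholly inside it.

178.37 million years; Jurassic, Cretaceous, Paleogene

End of Triassic = 201.4 Ma; start of Neogene = 23.03 Ma.
Gap = 201.4 − 23.03 = 178.37 Myr.
Periods wholly inside 201.4–23.03 Ma: Jurassic (201.4–145), Cretaceous (145–66), Paleogene (66–23.03).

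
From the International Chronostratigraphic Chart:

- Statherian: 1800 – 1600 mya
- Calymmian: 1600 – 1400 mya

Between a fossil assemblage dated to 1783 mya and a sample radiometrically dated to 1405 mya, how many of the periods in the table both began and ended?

0

The older date is 1783 Ma and the younger is 1405 Ma.
No period both begins after 1783 Ma and ends before 1405 Ma, so the count is 0.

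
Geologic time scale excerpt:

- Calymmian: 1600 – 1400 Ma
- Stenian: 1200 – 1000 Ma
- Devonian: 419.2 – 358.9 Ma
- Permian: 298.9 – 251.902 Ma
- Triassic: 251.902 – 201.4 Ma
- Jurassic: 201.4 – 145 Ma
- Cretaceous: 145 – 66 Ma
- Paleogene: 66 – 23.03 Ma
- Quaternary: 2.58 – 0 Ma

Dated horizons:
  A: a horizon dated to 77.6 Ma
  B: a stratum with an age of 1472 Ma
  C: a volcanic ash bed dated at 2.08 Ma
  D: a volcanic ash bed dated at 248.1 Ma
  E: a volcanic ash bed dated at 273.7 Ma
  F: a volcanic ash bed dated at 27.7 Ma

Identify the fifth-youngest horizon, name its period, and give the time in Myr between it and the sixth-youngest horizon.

Smaller Ma means younger, so youngest first: C 2.08 < F 27.7 < A 77.6 < D 248.1 < E 273.7 < B 1472.
Counting 5 along gives E (273.7 Ma); the excerpt puts that inside the Permian, 298.9–251.902 Ma.
Next in line is B (1472 Ma), and 1472 − 273.7 = 1198.3 Myr.

E, in the Permian; 1198.3 million years to B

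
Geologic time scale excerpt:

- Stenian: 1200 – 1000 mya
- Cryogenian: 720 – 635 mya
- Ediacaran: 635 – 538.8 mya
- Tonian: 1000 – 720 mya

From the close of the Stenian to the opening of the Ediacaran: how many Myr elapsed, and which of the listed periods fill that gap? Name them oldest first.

End of Stenian = 1000 Ma; start of Ediacaran = 635 Ma.
Gap = 1000 − 635 = 365 Myr.
Periods wholly inside 1000–635 Ma: Tonian (1000–720), Cryogenian (720–635).

365 million years; Tonian, Cryogenian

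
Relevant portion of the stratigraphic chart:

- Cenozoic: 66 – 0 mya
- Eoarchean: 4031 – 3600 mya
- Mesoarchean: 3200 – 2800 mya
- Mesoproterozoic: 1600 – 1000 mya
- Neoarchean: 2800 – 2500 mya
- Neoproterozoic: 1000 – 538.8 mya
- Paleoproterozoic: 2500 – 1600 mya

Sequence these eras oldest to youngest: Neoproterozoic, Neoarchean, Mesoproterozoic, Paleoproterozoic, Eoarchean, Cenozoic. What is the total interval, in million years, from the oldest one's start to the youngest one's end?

From the excerpt: Neoproterozoic 1000–538.8; Neoarchean 2800–2500; Mesoproterozoic 1600–1000; Paleoproterozoic 2500–1600; Eoarchean 4031–3600; Cenozoic 66–0 (Ma).
Larger Ma is earlier, so the oldest is Eoarchean and the youngest is Cenozoic; oldest to youngest: Eoarchean, Neoarchean, Paleoproterozoic, Mesoproterozoic, Neoproterozoic, Cenozoic.
Oldest start 4031 minus youngest end 0 gives 4031 Myr overall.

Eoarchean → Neoarchean → Paleoproterozoic → Mesoproterozoic → Neoproterozoic → Cenozoic; total span 4031 Myr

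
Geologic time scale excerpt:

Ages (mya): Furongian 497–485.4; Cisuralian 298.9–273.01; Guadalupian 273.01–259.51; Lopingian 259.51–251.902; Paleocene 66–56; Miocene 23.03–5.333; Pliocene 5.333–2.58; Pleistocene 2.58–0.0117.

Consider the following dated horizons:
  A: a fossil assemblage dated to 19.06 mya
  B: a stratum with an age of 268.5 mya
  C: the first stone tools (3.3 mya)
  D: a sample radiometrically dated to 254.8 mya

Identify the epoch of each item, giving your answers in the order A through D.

A — Miocene; B — Guadalupian; C — Pliocene; D — Lopingian

A: 19.06 Ma lies in 23.03–5.333 Ma, so Miocene.
B: 268.5 Ma lies in 273.01–259.51 Ma, so Guadalupian.
C: 3.3 Ma lies in 5.333–2.58 Ma, so Pliocene.
D: 254.8 Ma lies in 259.51–251.902 Ma, so Lopingian.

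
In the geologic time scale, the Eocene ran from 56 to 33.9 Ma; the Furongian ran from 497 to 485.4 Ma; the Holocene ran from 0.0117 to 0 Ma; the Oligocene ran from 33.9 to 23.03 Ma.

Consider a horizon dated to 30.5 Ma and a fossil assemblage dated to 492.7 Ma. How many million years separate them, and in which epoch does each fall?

Elapsed time: 492.7 − 30.5 = 462.2 Myr.
30.5 Ma lies within 33.9–23.03 Ma: Oligocene.
492.7 Ma lies within 497–485.4 Ma: Furongian.

462.2 million years apart; the first in the Oligocene, the second in the Furongian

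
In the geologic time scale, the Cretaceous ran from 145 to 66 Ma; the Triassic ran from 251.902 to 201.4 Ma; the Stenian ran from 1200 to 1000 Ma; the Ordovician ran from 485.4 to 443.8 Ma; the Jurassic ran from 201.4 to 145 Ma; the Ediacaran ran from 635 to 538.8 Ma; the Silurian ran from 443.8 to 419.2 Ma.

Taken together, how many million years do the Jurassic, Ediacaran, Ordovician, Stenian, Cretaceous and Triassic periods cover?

Each duration: Jurassic = 56.4; Ediacaran = 96.2; Ordovician = 41.6; Stenian = 200; Cretaceous = 79; Triassic = 50.502.
Sum: 56.4 + 96.2 + 41.6 + 200 + 79 + 50.502 = 523.702 Myr.

523.702 million years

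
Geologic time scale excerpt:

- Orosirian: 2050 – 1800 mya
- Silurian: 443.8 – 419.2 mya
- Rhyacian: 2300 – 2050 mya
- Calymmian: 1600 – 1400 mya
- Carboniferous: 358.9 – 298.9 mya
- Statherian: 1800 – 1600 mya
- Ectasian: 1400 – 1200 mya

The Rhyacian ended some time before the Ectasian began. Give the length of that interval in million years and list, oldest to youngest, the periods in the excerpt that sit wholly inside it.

End of Rhyacian = 2050 Ma; start of Ectasian = 1400 Ma.
Gap = 2050 − 1400 = 650 Myr.
Periods wholly inside 2050–1400 Ma: Orosirian (2050–1800), Statherian (1800–1600), Calymmian (1600–1400).

650 million years; Orosirian, Statherian, Calymmian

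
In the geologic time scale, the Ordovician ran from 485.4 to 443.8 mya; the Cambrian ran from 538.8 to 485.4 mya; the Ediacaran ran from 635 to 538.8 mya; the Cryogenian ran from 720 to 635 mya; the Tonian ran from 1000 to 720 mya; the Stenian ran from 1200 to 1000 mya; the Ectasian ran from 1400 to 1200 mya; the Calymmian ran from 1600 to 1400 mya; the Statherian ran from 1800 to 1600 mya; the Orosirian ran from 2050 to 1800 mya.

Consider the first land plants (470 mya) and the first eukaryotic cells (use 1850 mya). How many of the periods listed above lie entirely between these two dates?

8

1850 Ma sits inside the Orosirian (2050–1800) and 470 Ma inside the Ordovician (485.4–443.8); neither of those is wholly between the two dates.
The listed periods lying completely between them are Statherian, Calymmian, Ectasian, Stenian, Tonian, Cryogenian, Ediacaran, Cambrian — 8 in all.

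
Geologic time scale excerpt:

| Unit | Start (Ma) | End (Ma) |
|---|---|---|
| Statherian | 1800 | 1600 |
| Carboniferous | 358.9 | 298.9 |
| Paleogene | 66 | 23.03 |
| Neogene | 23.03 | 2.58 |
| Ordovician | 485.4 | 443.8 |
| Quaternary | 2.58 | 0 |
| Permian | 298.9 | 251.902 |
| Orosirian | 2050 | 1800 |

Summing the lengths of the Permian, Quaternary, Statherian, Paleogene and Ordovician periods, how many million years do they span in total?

334.148 million years

Each duration: Permian = 46.998; Quaternary = 2.58; Statherian = 200; Paleogene = 42.97; Ordovician = 41.6.
Sum: 46.998 + 2.58 + 200 + 42.97 + 41.6 = 334.148 Myr.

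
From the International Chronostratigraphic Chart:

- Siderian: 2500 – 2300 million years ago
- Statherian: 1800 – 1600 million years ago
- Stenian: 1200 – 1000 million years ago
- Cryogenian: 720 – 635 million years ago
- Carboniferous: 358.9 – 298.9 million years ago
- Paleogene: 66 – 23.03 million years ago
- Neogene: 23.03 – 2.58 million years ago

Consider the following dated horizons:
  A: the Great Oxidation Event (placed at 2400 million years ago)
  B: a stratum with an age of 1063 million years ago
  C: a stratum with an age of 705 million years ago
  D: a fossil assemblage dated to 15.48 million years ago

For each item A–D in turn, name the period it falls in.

Match each age against the start–end ranges in the excerpt: A = 2400 Ma → Siderian (2500–2300); B = 1063 Ma → Stenian (1200–1000); C = 705 Ma → Cryogenian (720–635); D = 15.48 Ma → Neogene (23.03–2.58).

A — Siderian; B — Stenian; C — Cryogenian; D — Neogene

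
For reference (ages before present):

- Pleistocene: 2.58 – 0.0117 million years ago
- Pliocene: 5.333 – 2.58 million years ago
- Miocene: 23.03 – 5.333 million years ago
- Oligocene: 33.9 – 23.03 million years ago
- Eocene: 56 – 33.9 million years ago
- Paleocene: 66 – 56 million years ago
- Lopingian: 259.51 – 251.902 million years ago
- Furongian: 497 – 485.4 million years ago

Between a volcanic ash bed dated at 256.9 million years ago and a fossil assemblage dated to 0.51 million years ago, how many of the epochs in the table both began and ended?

256.9 Ma sits inside the Lopingian (259.51–251.902) and 0.51 Ma inside the Pleistocene (2.58–0.0117); neither of those is wholly between the two dates.
The listed epochs lying completely between them are Paleocene, Eocene, Oligocene, Miocene, Pliocene — 5 in all.

5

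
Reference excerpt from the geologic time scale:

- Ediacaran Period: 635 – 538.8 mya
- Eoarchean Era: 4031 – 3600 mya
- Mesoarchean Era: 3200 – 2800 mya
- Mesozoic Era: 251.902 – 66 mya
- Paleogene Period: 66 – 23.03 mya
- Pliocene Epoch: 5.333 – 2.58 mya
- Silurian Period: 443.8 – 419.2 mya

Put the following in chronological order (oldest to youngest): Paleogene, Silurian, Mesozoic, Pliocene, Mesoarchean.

Mesoarchean, Silurian, Mesozoic, Paleogene, Pliocene

The oldest of these is Mesoarchean (starts 3200 Ma) and the youngest is Pliocene (ends 2.58 Ma).
In between, by decreasing start age: Silurian (443.8), Mesozoic (251.902), Paleogene (66).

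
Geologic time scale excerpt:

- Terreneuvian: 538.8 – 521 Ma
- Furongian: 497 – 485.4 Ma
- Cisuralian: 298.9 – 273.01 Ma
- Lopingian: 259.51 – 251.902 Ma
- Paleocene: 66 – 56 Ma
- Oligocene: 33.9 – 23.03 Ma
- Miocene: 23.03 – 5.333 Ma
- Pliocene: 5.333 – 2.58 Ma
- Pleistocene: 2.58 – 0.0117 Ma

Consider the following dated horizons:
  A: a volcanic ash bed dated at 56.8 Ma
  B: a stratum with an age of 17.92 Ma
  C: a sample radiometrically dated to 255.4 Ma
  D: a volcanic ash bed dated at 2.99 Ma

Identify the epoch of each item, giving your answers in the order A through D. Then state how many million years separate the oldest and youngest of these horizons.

A — Paleocene; B — Miocene; C — Lopingian; D — Pliocene; span 252.41 million years

A: 56.8 Ma lies in 66–56 Ma, so Paleocene.
B: 17.92 Ma lies in 23.03–5.333 Ma, so Miocene.
C: 255.4 Ma lies in 259.51–251.902 Ma, so Lopingian.
D: 2.99 Ma lies in 5.333–2.58 Ma, so Pliocene.
Oldest = 255.4 Ma, youngest = 2.99 Ma → span 252.41 Myr.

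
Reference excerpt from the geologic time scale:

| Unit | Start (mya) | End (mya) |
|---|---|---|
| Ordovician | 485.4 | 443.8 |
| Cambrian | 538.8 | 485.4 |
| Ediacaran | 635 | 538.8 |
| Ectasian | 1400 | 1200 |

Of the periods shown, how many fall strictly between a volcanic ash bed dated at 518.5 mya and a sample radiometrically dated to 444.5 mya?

The older date is 518.5 Ma and the younger is 444.5 Ma.
No period both begins after 518.5 Ma and ends before 444.5 Ma, so the count is 0.

0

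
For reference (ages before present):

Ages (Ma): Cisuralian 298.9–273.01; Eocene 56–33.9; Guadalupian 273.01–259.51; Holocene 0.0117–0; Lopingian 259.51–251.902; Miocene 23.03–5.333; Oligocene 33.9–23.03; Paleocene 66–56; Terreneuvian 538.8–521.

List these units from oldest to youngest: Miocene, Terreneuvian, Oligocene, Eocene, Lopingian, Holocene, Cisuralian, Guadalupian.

Read off each span (Ma): Miocene 23.03–5.333; Terreneuvian 538.8–521; Oligocene 33.9–23.03; Eocene 56–33.9; Lopingian 259.51–251.902; Holocene 0.0117–0; Cisuralian 298.9–273.01; Guadalupian 273.01–259.51.
Larger Ma is older, so oldest→youngest is Terreneuvian, Cisuralian, Guadalupian, Lopingian, Eocene, Oligocene, Miocene, Holocene.

Terreneuvian, Cisuralian, Guadalupian, Lopingian, Eocene, Oligocene, Miocene, Holocene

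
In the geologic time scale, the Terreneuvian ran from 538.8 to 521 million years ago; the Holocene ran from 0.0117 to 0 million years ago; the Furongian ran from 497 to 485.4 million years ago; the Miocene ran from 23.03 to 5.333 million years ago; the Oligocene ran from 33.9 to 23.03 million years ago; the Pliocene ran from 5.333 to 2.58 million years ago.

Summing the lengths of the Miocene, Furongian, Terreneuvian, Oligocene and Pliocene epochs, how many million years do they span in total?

Duration is start − end for each: (23.03 − 5.333) + (497 − 485.4) + (538.8 − 521) + (33.9 − 23.03) + (5.333 − 2.58).
That is 17.697 + 11.6 + 17.8 + 10.87 + 2.753, which totals 60.72 million years.

60.72 million years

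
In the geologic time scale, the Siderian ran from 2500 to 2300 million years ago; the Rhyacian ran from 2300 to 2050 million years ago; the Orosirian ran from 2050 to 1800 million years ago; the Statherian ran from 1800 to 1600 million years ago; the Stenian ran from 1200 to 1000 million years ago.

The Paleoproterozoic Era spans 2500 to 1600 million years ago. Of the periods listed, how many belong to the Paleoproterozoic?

Periods inside 2500–1600 Ma: Siderian, Rhyacian, Orosirian, Statherian — 4 in total.

4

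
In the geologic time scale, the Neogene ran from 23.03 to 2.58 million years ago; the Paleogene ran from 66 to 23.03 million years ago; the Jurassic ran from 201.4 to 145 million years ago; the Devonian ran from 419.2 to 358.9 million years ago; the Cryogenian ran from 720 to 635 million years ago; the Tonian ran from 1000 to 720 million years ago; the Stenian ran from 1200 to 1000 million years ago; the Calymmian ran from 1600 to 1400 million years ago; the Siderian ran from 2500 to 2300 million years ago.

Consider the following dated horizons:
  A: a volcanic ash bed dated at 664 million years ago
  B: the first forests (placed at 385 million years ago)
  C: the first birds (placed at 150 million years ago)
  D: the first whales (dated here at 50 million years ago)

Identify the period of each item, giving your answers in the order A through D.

A — Cryogenian; B — Devonian; C — Jurassic; D — Paleogene

A: 664 Ma lies in 720–635 Ma, so Cryogenian.
B: 385 Ma lies in 419.2–358.9 Ma, so Devonian.
C: 150 Ma lies in 201.4–145 Ma, so Jurassic.
D: 50 Ma lies in 66–23.03 Ma, so Paleogene.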